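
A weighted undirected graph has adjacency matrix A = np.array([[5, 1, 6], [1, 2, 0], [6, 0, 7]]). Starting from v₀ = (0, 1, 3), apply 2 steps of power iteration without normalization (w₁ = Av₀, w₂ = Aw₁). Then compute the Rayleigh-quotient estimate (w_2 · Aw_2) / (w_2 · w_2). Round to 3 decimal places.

λ ≈ 12.124

w1 = Av₀ = (19, 2, 21)
w2 = Aw1 = (223, 23, 261)
Aw2 = (2704, 269, 3165)
w2·Aw2 = 223·2704 + 23·269 + 261·3165 = 1435244; w2·w2 = 223·223 + 23·23 + 261·261 = 118379
λ ≈ 1435244/118379 = 12.124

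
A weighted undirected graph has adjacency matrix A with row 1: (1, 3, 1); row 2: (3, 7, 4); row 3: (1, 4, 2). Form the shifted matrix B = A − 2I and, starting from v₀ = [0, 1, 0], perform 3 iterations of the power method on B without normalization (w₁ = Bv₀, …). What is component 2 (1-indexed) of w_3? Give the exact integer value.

390

B = A − 2I has rows (-1, 3, 1); (3, 5, 4); (1, 4, 0)
w1 = Bv₀ = ((-1)·0 + 3·1 + 1·0; 3·0 + 5·1 + 4·0; 1·0 + 4·1 + 0·0) = (3, 5, 4)
w2 = Bw1 = ((-1)·3 + 3·5 + 1·4; 3·3 + 5·5 + 4·4; 1·3 + 4·5 + 0·4) = (16, 50, 23)
w3 = Bw2 = (157, 390, 216)
Requested component of w3: 390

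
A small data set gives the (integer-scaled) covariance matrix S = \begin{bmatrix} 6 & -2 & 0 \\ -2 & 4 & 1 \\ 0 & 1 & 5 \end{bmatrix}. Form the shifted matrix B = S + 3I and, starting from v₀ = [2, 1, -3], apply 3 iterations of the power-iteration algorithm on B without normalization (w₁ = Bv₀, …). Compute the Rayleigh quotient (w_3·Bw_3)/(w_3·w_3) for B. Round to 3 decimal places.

9.721

B = S + 3I has rows (9, -2, 0); (-2, 7, 1); (0, 1, 8)
w1 = Bv₀ = (9·2 + (-2)·1 + 0·(-3); (-2)·2 + 7·1 + 1·(-3); 0·2 + 1·1 + 8·(-3)) = (16, 0, -23)
w2 = Bw1 = (9·16 + (-2)·0 + 0·(-23); (-2)·16 + 7·0 + 1·(-23); 0·16 + 1·0 + 8·(-23)) = (144, -55, -184)
w3 = Bw2 = (1406, -857, -1527)
Bw3 = (14368, -10338, -13073)
w3·Bw3 = 49023545; w3·w3 = 5043014; μ ≈ 49023545/5043014 = 9.721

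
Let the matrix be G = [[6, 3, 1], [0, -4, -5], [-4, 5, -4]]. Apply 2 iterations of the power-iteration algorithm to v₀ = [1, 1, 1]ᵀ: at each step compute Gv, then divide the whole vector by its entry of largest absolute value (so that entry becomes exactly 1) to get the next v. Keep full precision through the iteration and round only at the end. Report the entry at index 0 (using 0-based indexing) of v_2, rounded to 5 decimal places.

Gv0 = (10.000000, -9.000000, -3.000000); divide by 10.000000 → v1 = (1.000000, -0.900000, -0.300000)
Gv1 = (3.000000, 5.100000, -7.300000); divide by -7.300000 → v2 = (-0.410959, -0.698630, 1.000000)
Requested entry of v2: 30/-73 = -0.41096

-0.41096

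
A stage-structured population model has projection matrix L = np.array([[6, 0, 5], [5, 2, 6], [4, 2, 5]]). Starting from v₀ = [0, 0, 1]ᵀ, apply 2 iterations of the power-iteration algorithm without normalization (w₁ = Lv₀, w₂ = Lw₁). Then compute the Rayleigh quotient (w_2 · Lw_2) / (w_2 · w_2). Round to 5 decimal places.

w1 = Lv₀ = (5, 6, 5)
w2 = Lw1 = (55, 67, 57)
Lw2 = (615, 751, 639)
w2·Lw2 = 55·615 + 67·751 + 57·639 = 120565; w2·w2 = 55·55 + 67·67 + 57·57 = 10763
λ ≈ 120565/10763 = 11.20180

λ ≈ 11.20180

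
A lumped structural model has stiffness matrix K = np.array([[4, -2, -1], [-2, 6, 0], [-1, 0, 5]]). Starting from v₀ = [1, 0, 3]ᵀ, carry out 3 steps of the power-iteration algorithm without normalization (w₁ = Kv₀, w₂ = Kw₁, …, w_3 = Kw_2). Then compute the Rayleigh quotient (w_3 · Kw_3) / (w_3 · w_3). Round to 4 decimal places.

w1 = Kv₀ = (4·1 + (-2)·0 + (-1)·3; (-2)·1 + 6·0 + 0·3; (-1)·1 + 0·0 + 5·3) = (1, -2, 14)
w2 = Kw1 = (4·1 + (-2)·(-2) + (-1)·14; (-2)·1 + 6·(-2) + 0·14; (-1)·1 + 0·(-2) + 5·14) = (-6, -14, 69)
w3 = Kw2 = (-65, -72, 351)
Kw3 = (-467, -302, 1820)
w3·Kw3 = (-65)·(-467) + (-72)·(-302) + 351·1820 = 690919; w3·w3 = (-65)·(-65) + (-72)·(-72) + 351·351 = 132610
λ ≈ 690919/132610 = 5.2102

5.2102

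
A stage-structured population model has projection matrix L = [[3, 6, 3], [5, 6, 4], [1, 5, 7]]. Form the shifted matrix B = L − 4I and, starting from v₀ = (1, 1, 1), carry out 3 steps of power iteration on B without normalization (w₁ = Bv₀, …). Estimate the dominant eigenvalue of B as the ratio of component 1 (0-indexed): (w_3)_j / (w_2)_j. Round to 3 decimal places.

B = L − 4I has rows (-1, 6, 3); (5, 2, 4); (1, 5, 3)
w1 = Bv₀ = ((-1)·1 + 6·1 + 3·1; 5·1 + 2·1 + 4·1; 1·1 + 5·1 + 3·1) = (8, 11, 9)
w2 = Bw1 = ((-1)·8 + 6·11 + 3·9; 5·8 + 2·11 + 4·9; 1·8 + 5·11 + 3·9) = (85, 98, 90)
w3 = Bw2 = (773, 981, 845)
Ratio: 981/98 = 10.010

10.010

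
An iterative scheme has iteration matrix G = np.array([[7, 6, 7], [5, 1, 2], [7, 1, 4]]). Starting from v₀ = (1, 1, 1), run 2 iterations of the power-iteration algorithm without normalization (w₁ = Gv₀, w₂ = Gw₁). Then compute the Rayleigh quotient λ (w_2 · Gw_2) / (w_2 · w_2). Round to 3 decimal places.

14.696

w1 = Gv₀ = (7·1 + 6·1 + 7·1; 5·1 + 1·1 + 2·1; 7·1 + 1·1 + 4·1) = (20, 8, 12)
w2 = Gw1 = (7·20 + 6·8 + 7·12; 5·20 + 1·8 + 2·12; 7·20 + 1·8 + 4·12) = (272, 132, 196)
Gw2 = (4068, 1884, 2820)
w2·Gw2 = 272·4068 + 132·1884 + 196·2820 = 1907904; w2·w2 = 272·272 + 132·132 + 196·196 = 129824
λ ≈ 1907904/129824 = 14.696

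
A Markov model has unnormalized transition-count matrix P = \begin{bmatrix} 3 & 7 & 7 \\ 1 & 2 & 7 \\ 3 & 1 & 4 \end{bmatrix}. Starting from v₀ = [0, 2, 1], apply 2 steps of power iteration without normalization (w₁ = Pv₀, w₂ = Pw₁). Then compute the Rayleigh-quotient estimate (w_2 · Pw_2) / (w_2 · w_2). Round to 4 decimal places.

λ ≈ 10.4298

w1 = Pv₀ = (3·0 + 7·2 + 7·1; 1·0 + 2·2 + 7·1; 3·0 + 1·2 + 4·1) = (21, 11, 6)
w2 = Pw1 = (3·21 + 7·11 + 7·6; 1·21 + 2·11 + 7·6; 3·21 + 1·11 + 4·6) = (182, 85, 98)
Pw2 = (1827, 1038, 1023)
w2·Pw2 = 182·1827 + 85·1038 + 98·1023 = 520998; w2·w2 = 182·182 + 85·85 + 98·98 = 49953
λ ≈ 520998/49953 = 10.4298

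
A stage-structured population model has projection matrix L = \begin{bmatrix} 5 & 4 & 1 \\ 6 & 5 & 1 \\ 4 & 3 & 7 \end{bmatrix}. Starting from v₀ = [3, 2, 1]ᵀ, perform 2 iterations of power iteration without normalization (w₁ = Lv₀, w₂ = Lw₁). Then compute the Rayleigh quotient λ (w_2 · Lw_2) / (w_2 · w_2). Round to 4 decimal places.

w1 = Lv₀ = (5·3 + 4·2 + 1·1; 6·3 + 5·2 + 1·1; 4·3 + 3·2 + 7·1) = (24, 29, 25)
w2 = Lw1 = (5·24 + 4·29 + 1·25; 6·24 + 5·29 + 1·25; 4·24 + 3·29 + 7·25) = (261, 314, 358)
Lw2 = (2919, 3494, 4492)
w2·Lw2 = 261·2919 + 314·3494 + 358·4492 = 3467111; w2·w2 = 261·261 + 314·314 + 358·358 = 294881
λ ≈ 3467111/294881 = 11.7577

11.7577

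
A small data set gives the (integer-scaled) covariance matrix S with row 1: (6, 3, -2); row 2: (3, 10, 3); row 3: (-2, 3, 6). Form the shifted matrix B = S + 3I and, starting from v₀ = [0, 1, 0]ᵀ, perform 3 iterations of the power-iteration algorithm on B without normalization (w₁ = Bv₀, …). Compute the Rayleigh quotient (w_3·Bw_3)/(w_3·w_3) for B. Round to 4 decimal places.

15.1934

B = S + 3I has rows (9, 3, -2); (3, 13, 3); (-2, 3, 9)
w1 = Bv₀ = (9·0 + 3·1 + (-2)·0; 3·0 + 13·1 + 3·0; (-2)·0 + 3·1 + 9·0) = (3, 13, 3)
w2 = Bw1 = (9·3 + 3·13 + (-2)·3; 3·3 + 13·13 + 3·3; (-2)·3 + 3·13 + 9·3) = (60, 187, 60)
w3 = Bw2 = (981, 2791, 981)
Bw3 = (15240, 42169, 15240)
w3·Bw3 = 147594559; w3·w3 = 9714403; μ ≈ 147594559/9714403 = 15.1934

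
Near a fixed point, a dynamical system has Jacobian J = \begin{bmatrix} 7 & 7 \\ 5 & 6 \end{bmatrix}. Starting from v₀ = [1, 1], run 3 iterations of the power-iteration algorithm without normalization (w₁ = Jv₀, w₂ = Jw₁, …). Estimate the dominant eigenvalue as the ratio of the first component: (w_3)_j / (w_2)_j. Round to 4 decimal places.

w1 = Jv₀ = (14, 11)
w2 = Jw1 = (175, 136)
w3 = Jw2 = (2177, 1691)
Ratio at component: 2177 / 175 = 12.4400

12.4400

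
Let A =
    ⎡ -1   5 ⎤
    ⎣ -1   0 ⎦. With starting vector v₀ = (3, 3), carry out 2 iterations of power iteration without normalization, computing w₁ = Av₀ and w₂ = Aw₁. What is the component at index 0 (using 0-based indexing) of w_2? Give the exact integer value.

w1 = Av₀ = ((-1)·3 + 5·3; (-1)·3 + 0·3) = (12, -3)
w2 = Aw1 = ((-1)·12 + 5·(-3); (-1)·12 + 0·(-3)) = (-27, -12)
The requested component of w2 is -27.

-27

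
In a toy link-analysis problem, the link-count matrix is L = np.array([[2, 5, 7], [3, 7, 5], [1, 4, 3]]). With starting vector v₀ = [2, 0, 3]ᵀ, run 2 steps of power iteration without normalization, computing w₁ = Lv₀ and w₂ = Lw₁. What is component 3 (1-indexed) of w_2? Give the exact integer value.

w1 = Lv₀ = (2·2 + 5·0 + 7·3; 3·2 + 7·0 + 5·3; 1·2 + 4·0 + 3·3) = (25, 21, 11)
w2 = Lw1 = (2·25 + 5·21 + 7·11; 3·25 + 7·21 + 5·11; 1·25 + 4·21 + 3·11) = (232, 277, 142)
The requested component of w2 is 142.

142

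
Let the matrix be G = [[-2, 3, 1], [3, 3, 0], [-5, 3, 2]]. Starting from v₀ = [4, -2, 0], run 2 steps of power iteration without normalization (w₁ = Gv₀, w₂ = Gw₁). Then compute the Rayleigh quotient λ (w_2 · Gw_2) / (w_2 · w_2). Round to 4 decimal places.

-2.1268

w1 = Gv₀ = ((-2)·4 + 3·(-2) + 1·0; 3·4 + 3·(-2) + 0·0; (-5)·4 + 3·(-2) + 2·0) = (-14, 6, -26)
w2 = Gw1 = ((-2)·(-14) + 3·6 + 1·(-26); 3·(-14) + 3·6 + 0·(-26); (-5)·(-14) + 3·6 + 2·(-26)) = (20, -24, 36)
Gw2 = (-76, -12, -100)
w2·Gw2 = 20·(-76) + (-24)·(-12) + 36·(-100) = -4832; w2·w2 = 20·20 + (-24)·(-24) + 36·36 = 2272
λ ≈ -4832/2272 = -2.1268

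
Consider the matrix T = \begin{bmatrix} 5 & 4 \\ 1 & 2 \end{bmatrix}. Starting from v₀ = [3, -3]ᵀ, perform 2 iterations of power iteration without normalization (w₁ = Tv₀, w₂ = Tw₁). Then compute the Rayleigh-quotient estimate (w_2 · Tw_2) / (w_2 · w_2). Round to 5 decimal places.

1.00000

w1 = Tv₀ = (3, -3)
w2 = Tw1 = (3, -3)
Tw2 = (3, -3)
w2·Tw2 = 3·3 + (-3)·(-3) = 18; w2·w2 = 3·3 + (-3)·(-3) = 18
λ ≈ 18/18 = 1.00000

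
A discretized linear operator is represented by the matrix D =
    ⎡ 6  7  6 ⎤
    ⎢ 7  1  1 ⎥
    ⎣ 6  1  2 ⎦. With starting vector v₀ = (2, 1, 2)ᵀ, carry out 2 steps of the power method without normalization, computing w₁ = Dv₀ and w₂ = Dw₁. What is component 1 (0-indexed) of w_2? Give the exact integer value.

251

w1 = Dv₀ = (6·2 + 7·1 + 6·2; 7·2 + 1·1 + 1·2; 6·2 + 1·1 + 2·2) = (31, 17, 17)
w2 = Dw1 = (6·31 + 7·17 + 6·17; 7·31 + 1·17 + 1·17; 6·31 + 1·17 + 2·17) = (407, 251, 237)
The requested component of w2 is 251.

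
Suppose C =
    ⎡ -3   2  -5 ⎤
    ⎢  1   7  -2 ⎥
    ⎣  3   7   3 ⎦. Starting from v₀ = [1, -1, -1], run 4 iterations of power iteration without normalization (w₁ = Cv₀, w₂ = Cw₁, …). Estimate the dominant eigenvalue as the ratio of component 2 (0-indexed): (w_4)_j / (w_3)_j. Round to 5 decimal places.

-0.64024

w1 = Cv₀ = ((-3)·1 + 2·(-1) + (-5)·(-1); 1·1 + 7·(-1) + (-2)·(-1); 3·1 + 7·(-1) + 3·(-1)) = (0, -4, -7)
w2 = Cw1 = ((-3)·0 + 2·(-4) + (-5)·(-7); 1·0 + 7·(-4) + (-2)·(-7); 3·0 + 7·(-4) + 3·(-7)) = (27, -14, -49)
w3 = Cw2 = (136, 27, -164)
w4 = Cw3 = (466, 653, 105)
Ratio at component: 105 / -164 = -0.64024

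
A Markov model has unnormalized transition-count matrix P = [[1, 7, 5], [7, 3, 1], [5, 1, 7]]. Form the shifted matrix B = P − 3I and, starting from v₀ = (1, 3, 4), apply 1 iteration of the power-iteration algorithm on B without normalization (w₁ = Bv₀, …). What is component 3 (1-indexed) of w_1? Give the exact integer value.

24

B = P − 3I has rows (-2, 7, 5); (7, 0, 1); (5, 1, 4)
w1 = Bv₀ = (39, 11, 24)
Requested component of w1: 24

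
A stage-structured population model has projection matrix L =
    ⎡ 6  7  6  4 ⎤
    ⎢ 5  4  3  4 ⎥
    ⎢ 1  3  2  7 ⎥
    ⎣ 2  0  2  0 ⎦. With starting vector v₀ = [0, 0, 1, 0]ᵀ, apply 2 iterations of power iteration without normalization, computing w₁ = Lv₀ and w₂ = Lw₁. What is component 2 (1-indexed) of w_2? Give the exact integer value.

w1 = Lv₀ = (6, 3, 2, 2)
w2 = Lw1 = (77, 56, 33, 16)
The requested component of w2 is 56.

56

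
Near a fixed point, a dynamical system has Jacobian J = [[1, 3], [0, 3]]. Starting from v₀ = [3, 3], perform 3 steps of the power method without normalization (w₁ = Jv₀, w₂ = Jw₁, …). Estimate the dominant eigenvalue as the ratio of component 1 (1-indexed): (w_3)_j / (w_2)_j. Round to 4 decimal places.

3.0769

w1 = Jv₀ = (12, 9)
w2 = Jw1 = (39, 27)
w3 = Jw2 = (120, 81)
Ratio at component: 120 / 39 = 3.0769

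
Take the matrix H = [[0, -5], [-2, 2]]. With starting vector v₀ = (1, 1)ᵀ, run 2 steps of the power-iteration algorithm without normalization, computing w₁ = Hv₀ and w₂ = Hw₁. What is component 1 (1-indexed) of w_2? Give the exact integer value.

w1 = Hv₀ = (0·1 + (-5)·1; (-2)·1 + 2·1) = (-5, 0)
w2 = Hw1 = (0·(-5) + (-5)·0; (-2)·(-5) + 2·0) = (0, 10)
The requested component of w2 is 0.

0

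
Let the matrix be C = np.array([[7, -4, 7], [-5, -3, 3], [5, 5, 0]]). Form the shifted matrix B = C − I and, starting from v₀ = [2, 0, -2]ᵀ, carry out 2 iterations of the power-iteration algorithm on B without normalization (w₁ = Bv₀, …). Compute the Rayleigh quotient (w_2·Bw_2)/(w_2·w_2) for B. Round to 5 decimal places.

B = C − I has rows (6, -4, 7); (-5, -4, 3); (5, 5, -1)
w1 = Bv₀ = (-2, -16, 12)
w2 = Bw1 = (136, 110, -102)
Bw2 = (-338, -1426, 1332)
w2·Bw2 = -338692; w2·w2 = 41000; μ ≈ -338692/41000 = -8.26078

-8.26078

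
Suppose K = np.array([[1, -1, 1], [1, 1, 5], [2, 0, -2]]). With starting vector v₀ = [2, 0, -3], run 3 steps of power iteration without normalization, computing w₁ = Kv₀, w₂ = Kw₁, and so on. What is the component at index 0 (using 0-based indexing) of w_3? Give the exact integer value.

w1 = Kv₀ = (1·2 + (-1)·0 + 1·(-3); 1·2 + 1·0 + 5·(-3); 2·2 + 0·0 + (-2)·(-3)) = (-1, -13, 10)
w2 = Kw1 = (1·(-1) + (-1)·(-13) + 1·10; 1·(-1) + 1·(-13) + 5·10; 2·(-1) + 0·(-13) + (-2)·10) = (22, 36, -22)
w3 = Kw2 = (-36, -52, 88)
The requested component of w3 is -36.

-36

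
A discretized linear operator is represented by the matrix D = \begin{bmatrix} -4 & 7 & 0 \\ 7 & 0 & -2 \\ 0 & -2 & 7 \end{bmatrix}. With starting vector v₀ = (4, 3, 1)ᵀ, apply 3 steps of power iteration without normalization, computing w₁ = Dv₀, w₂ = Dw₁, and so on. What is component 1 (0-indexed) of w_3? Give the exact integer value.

1224

w1 = Dv₀ = ((-4)·4 + 7·3 + 0·1; 7·4 + 0·3 + (-2)·1; 0·4 + (-2)·3 + 7·1) = (5, 26, 1)
w2 = Dw1 = ((-4)·5 + 7·26 + 0·1; 7·5 + 0·26 + (-2)·1; 0·5 + (-2)·26 + 7·1) = (162, 33, -45)
w3 = Dw2 = (-417, 1224, -381)
The requested component of w3 is 1224.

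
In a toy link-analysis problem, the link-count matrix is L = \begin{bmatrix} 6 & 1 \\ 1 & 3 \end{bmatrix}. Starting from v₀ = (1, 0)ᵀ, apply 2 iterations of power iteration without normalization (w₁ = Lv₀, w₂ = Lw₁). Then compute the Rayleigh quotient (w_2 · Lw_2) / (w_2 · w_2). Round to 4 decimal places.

w1 = Lv₀ = (6·1 + 1·0; 1·1 + 3·0) = (6, 1)
w2 = Lw1 = (6·6 + 1·1; 1·6 + 3·1) = (37, 9)
Lw2 = (231, 64)
w2·Lw2 = 37·231 + 9·64 = 9123; w2·w2 = 37·37 + 9·9 = 1450
λ ≈ 9123/1450 = 6.2917

λ ≈ 6.2917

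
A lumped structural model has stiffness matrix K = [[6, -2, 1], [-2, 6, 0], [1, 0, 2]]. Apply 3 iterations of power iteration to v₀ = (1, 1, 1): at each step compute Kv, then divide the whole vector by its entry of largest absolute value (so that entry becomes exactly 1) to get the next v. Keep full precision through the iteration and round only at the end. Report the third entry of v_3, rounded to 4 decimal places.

Kv0 = (5.00000, 4.00000, 3.00000); divide by 5.00000 → v1 = (1.00000, 0.80000, 0.60000)
Kv1 = (5.00000, 2.80000, 2.20000); divide by 5.00000 → v2 = (1.00000, 0.56000, 0.44000)
Kv2 = (5.32000, 1.36000, 1.88000); divide by 5.32000 → v3 = (1.00000, 0.25564, 0.35338)
Requested entry of v3: 47/133 = 0.3534

0.3534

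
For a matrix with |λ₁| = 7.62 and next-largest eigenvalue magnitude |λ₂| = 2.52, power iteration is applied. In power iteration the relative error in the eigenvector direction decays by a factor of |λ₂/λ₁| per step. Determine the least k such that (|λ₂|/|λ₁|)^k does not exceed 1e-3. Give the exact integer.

7

|λ₂/λ₁| = 2.52/7.62 = 0.33071
Need k ≥ ln(1e-3) / ln(0.33071) = -6.9078 / -1.1065 ≈ 6.243
Smallest integer k satisfying the bound: 7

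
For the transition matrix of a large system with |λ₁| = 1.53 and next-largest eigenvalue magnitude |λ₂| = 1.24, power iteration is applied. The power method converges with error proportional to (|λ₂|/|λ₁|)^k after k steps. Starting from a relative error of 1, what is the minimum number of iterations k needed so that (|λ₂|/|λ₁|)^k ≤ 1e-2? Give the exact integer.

|λ₂/λ₁| = 1.24/1.53 = 0.81046
Need k ≥ ln(1e-2) / ln(0.81046) = -4.6052 / -0.2102 ≈ 21.913
Smallest integer k satisfying the bound: 22

22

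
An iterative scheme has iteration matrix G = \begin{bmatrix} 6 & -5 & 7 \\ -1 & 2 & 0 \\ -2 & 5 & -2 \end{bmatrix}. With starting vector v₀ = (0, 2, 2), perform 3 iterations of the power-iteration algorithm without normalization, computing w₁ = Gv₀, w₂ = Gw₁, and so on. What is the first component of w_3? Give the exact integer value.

w1 = Gv₀ = (6·0 + (-5)·2 + 7·2; (-1)·0 + 2·2 + 0·2; (-2)·0 + 5·2 + (-2)·2) = (4, 4, 6)
w2 = Gw1 = (6·4 + (-5)·4 + 7·6; (-1)·4 + 2·4 + 0·6; (-2)·4 + 5·4 + (-2)·6) = (46, 4, 0)
w3 = Gw2 = (256, -38, -72)
The requested component of w3 is 256.

256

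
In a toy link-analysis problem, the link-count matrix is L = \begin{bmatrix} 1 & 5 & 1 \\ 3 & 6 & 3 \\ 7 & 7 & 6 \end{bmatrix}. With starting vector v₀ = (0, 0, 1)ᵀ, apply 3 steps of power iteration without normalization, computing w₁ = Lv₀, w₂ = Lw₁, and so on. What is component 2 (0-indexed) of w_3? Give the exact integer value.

w1 = Lv₀ = (1, 3, 6)
w2 = Lw1 = (22, 39, 64)
w3 = Lw2 = (281, 492, 811)
The requested component of w3 is 811.

811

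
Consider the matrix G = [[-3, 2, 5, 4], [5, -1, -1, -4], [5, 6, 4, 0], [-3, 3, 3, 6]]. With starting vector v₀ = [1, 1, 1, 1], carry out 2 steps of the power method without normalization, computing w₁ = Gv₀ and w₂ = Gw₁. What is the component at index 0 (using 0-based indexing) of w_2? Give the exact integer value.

85

w1 = Gv₀ = (8, -1, 15, 9)
w2 = Gw1 = (85, -10, 94, 72)
The requested component of w2 is 85.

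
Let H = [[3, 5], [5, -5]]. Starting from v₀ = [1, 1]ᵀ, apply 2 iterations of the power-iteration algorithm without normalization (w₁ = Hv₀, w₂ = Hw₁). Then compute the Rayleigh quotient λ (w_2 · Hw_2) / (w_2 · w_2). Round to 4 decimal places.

λ ≈ 1.5294

w1 = Hv₀ = (8, 0)
w2 = Hw1 = (24, 40)
Hw2 = (272, -80)
w2·Hw2 = 24·272 + 40·(-80) = 3328; w2·w2 = 24·24 + 40·40 = 2176
λ ≈ 3328/2176 = 1.5294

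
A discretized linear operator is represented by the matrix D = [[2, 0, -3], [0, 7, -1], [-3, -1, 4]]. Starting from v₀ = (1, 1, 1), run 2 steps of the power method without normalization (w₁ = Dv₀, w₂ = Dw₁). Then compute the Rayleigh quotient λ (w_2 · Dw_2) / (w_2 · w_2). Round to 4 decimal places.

w1 = Dv₀ = (2·1 + 0·1 + (-3)·1; 0·1 + 7·1 + (-1)·1; (-3)·1 + (-1)·1 + 4·1) = (-1, 6, 0)
w2 = Dw1 = (2·(-1) + 0·6 + (-3)·0; 0·(-1) + 7·6 + (-1)·0; (-3)·(-1) + (-1)·6 + 4·0) = (-2, 42, -3)
Dw2 = (5, 297, -48)
w2·Dw2 = (-2)·5 + 42·297 + (-3)·(-48) = 12608; w2·w2 = (-2)·(-2) + 42·42 + (-3)·(-3) = 1777
λ ≈ 12608/1777 = 7.0951

λ ≈ 7.0951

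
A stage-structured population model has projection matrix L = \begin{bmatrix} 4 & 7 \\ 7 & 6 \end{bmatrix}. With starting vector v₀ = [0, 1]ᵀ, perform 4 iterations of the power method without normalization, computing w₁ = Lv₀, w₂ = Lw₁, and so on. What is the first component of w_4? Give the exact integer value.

10500

w1 = Lv₀ = (7, 6)
w2 = Lw1 = (70, 85)
w3 = Lw2 = (875, 1000)
w4 = Lw3 = (10500, 12125)
The requested component of w4 is 10500.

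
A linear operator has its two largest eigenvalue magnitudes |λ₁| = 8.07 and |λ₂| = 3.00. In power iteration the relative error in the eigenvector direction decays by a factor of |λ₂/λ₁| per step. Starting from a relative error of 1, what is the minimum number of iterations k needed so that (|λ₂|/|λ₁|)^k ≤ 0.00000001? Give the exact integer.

19

|λ₂/λ₁| = 3.00/8.07 = 0.37175
Need k ≥ ln(0.00000001) / ln(0.37175) = -18.4207 / -0.9895 ≈ 18.615
Smallest integer k satisfying the bound: 19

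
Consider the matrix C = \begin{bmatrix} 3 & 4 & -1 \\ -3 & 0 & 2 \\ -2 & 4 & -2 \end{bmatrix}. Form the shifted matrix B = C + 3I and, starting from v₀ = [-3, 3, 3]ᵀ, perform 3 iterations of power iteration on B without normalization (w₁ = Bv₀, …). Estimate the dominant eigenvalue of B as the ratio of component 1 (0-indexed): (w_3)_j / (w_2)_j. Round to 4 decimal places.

4.4681

B = C + 3I has rows (6, 4, -1); (-3, 3, 2); (-2, 4, 1)
w1 = Bv₀ = (6·(-3) + 4·3 + (-1)·3; (-3)·(-3) + 3·3 + 2·3; (-2)·(-3) + 4·3 + 1·3) = (-9, 24, 21)
w2 = Bw1 = (6·(-9) + 4·24 + (-1)·21; (-3)·(-9) + 3·24 + 2·21; (-2)·(-9) + 4·24 + 1·21) = (21, 141, 135)
w3 = Bw2 = (555, 630, 657)
Ratio: 630/141 = 4.4681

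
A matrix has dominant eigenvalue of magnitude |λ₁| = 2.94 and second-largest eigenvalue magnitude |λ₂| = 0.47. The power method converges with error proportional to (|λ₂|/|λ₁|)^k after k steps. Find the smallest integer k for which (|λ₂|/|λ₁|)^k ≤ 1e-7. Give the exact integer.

9

|λ₂/λ₁| = 0.47/2.94 = 0.15986
Need k ≥ ln(1e-7) / ln(0.15986) = -16.1181 / -1.8334 ≈ 8.791
Smallest integer k satisfying the bound: 9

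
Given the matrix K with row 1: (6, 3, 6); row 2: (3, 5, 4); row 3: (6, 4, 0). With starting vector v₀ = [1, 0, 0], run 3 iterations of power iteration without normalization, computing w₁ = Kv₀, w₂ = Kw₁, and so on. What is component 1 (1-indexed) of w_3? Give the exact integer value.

w1 = Kv₀ = (6, 3, 6)
w2 = Kw1 = (81, 57, 48)
w3 = Kw2 = (945, 720, 714)
The requested component of w3 is 945.

945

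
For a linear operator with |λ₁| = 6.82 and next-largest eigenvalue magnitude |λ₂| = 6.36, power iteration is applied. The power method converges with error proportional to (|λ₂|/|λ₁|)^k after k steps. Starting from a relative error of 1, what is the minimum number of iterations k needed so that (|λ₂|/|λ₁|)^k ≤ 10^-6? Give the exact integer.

|λ₂/λ₁| = 6.36/6.82 = 0.93255
Need k ≥ ln(10^-6) / ln(0.93255) = -13.8155 / -0.0698 ≈ 197.842
Smallest integer k satisfying the bound: 198

198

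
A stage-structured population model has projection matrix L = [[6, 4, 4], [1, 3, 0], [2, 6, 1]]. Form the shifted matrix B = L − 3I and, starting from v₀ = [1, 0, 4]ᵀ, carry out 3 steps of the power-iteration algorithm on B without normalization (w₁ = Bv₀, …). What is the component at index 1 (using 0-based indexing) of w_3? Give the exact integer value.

B = L − 3I has rows (3, 4, 4); (1, 0, 0); (2, 6, -2)
w1 = Bv₀ = (19, 1, -6)
w2 = Bw1 = (37, 19, 56)
w3 = Bw2 = (411, 37, 76)
Requested component of w3: 37

37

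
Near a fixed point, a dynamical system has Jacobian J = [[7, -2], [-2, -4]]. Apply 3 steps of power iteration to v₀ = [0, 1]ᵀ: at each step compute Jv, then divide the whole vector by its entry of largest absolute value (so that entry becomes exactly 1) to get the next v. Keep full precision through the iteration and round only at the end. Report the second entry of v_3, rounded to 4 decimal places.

Jv0 = (-2.00000, -4.00000); divide by -4.00000 → v1 = (0.50000, 1.00000)
Jv1 = (1.50000, -5.00000); divide by -5.00000 → v2 = (-0.30000, 1.00000)
Jv2 = (-4.10000, -3.40000); divide by -4.10000 → v3 = (1.00000, 0.82927)
Requested entry of v3: -68/-82 = 0.8293

0.8293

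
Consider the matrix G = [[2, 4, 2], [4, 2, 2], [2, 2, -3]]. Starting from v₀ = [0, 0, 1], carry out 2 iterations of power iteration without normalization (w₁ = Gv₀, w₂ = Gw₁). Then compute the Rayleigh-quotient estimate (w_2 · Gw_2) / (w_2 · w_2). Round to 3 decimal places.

w1 = Gv₀ = (2, 2, -3)
w2 = Gw1 = (6, 6, 17)
Gw2 = (70, 70, -27)
w2·Gw2 = 6·70 + 6·70 + 17·(-27) = 381; w2·w2 = 6·6 + 6·6 + 17·17 = 361
λ ≈ 381/361 = 1.055

1.055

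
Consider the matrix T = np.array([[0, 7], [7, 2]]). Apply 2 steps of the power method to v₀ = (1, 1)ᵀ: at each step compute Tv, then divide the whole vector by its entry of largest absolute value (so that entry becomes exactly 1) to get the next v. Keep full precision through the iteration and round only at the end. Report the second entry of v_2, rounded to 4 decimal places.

Tv0 = (7.00000, 9.00000); divide by 9.00000 → v1 = (0.77778, 1.00000)
Tv1 = (7.00000, 7.44444); divide by 7.44444 → v2 = (0.94030, 1.00000)
Requested entry of v2: 67/67 = 1.0000

1.0000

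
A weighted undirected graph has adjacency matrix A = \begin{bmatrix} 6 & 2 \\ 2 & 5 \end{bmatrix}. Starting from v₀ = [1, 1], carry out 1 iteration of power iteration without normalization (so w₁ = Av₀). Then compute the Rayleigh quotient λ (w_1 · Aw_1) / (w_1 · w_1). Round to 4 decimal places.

7.5487

w1 = Av₀ = (6·1 + 2·1; 2·1 + 5·1) = (8, 7)
Aw1 = (62, 51)
w1·Aw1 = 8·62 + 7·51 = 853; w1·w1 = 8·8 + 7·7 = 113
λ ≈ 853/113 = 7.5487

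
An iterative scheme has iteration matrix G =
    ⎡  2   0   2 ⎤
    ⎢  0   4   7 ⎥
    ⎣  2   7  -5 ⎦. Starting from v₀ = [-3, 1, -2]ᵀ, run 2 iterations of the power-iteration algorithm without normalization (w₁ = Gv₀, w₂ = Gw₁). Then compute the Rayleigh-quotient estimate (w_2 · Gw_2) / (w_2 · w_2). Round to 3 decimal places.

-7.854

w1 = Gv₀ = (-10, -10, 11)
w2 = Gw1 = (2, 37, -145)
Gw2 = (-286, -867, 988)
w2·Gw2 = 2·(-286) + 37·(-867) + (-145)·988 = -175911; w2·w2 = 2·2 + 37·37 + (-145)·(-145) = 22398
λ ≈ -175911/22398 = -7.854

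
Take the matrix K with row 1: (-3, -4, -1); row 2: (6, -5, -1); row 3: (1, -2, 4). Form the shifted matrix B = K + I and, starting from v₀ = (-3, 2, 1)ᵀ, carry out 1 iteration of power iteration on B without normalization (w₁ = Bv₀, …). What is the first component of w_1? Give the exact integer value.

-3

B = K + I has rows (-2, -4, -1); (6, -4, -1); (1, -2, 5)
w1 = Bv₀ = ((-2)·(-3) + (-4)·2 + (-1)·1; 6·(-3) + (-4)·2 + (-1)·1; 1·(-3) + (-2)·2 + 5·1) = (-3, -27, -2)
Requested component of w1: -3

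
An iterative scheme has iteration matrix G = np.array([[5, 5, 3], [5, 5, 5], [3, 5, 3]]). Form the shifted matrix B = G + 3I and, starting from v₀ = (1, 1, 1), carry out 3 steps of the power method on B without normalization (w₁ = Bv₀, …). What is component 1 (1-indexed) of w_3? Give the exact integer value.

4216

B = G + 3I has rows (8, 5, 3); (5, 8, 5); (3, 5, 6)
w1 = Bv₀ = (8·1 + 5·1 + 3·1; 5·1 + 8·1 + 5·1; 3·1 + 5·1 + 6·1) = (16, 18, 14)
w2 = Bw1 = (8·16 + 5·18 + 3·14; 5·16 + 8·18 + 5·14; 3·16 + 5·18 + 6·14) = (260, 294, 222)
w3 = Bw2 = (4216, 4762, 3582)
Requested component of w3: 4216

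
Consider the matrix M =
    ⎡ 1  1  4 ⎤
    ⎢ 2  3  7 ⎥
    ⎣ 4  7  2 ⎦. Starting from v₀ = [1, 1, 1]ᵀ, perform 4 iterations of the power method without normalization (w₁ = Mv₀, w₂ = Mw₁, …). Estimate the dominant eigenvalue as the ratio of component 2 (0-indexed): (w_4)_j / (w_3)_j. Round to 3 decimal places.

w1 = Mv₀ = (6, 12, 13)
w2 = Mw1 = (70, 139, 134)
w3 = Mw2 = (745, 1495, 1521)
w4 = Mw3 = (8324, 16622, 16487)
Ratio at component: 16487 / 1521 = 10.840

10.840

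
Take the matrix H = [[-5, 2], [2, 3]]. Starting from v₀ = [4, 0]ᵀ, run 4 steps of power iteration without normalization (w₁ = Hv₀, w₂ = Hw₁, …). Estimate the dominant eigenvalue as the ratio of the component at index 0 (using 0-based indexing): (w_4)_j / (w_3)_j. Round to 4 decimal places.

w1 = Hv₀ = (-20, 8)
w2 = Hw1 = (116, -16)
w3 = Hw2 = (-612, 184)
w4 = Hw3 = (3428, -672)
Ratio at component: 3428 / -612 = -5.6013

-5.6013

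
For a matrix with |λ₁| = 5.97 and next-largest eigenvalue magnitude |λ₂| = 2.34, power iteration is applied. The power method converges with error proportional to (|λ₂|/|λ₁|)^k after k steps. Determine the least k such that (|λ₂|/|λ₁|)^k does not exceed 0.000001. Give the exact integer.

15

|λ₂/λ₁| = 2.34/5.97 = 0.39196
Need k ≥ ln(0.000001) / ln(0.39196) = -13.8155 / -0.9366 ≈ 14.751
Smallest integer k satisfying the bound: 15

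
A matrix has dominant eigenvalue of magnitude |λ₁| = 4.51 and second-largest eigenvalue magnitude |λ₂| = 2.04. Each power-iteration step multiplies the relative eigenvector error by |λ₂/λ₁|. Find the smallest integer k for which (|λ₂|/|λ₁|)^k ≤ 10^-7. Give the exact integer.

|λ₂/λ₁| = 2.04/4.51 = 0.45233
Need k ≥ ln(10^-7) / ln(0.45233) = -16.1181 / -0.7933 ≈ 20.317
Smallest integer k satisfying the bound: 21

21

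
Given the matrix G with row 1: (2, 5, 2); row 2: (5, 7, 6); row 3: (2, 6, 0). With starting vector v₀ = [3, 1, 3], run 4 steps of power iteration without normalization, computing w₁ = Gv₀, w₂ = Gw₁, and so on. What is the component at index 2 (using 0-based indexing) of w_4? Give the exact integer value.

w1 = Gv₀ = (2·3 + 5·1 + 2·3; 5·3 + 7·1 + 6·3; 2·3 + 6·1 + 0·3) = (17, 40, 12)
w2 = Gw1 = (2·17 + 5·40 + 2·12; 5·17 + 7·40 + 6·12; 2·17 + 6·40 + 0·12) = (258, 437, 274)
w3 = Gw2 = (3249, 5993, 3138)
w4 = Gw3 = (42739, 77024, 42456)
The requested component of w4 is 42456.

42456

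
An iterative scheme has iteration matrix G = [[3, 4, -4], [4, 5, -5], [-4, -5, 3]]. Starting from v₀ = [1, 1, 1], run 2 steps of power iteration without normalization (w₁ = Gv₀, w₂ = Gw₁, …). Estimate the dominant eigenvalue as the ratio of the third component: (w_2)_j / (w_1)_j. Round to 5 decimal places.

w1 = Gv₀ = (3·1 + 4·1 + (-4)·1; 4·1 + 5·1 + (-5)·1; (-4)·1 + (-5)·1 + 3·1) = (3, 4, -6)
w2 = Gw1 = (3·3 + 4·4 + (-4)·(-6); 4·3 + 5·4 + (-5)·(-6); (-4)·3 + (-5)·4 + 3·(-6)) = (49, 62, -50)
Ratio at component: -50 / -6 = 8.33333

λ ≈ 8.33333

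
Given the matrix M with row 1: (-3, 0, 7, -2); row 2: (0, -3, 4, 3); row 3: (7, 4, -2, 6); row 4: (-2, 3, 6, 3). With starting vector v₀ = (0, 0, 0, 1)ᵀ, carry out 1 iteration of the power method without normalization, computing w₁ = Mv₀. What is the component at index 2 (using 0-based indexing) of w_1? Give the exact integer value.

w1 = Mv₀ = ((-3)·0 + 0·0 + 7·0 + (-2)·1; 0·0 + (-3)·0 + 4·0 + 3·1; 7·0 + 4·0 + (-2)·0 + 6·1; (-2)·0 + 3·0 + 6·0 + 3·1) = (-2, 3, 6, 3)
The requested component of w1 is 6.

6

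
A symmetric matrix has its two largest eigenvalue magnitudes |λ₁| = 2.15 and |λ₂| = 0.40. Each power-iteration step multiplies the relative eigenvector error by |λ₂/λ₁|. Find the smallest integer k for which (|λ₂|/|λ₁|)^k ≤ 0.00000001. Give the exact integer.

|λ₂/λ₁| = 0.40/2.15 = 0.18605
Need k ≥ ln(0.00000001) / ln(0.18605) = -18.4207 / -1.6818 ≈ 10.953
Smallest integer k satisfying the bound: 11

11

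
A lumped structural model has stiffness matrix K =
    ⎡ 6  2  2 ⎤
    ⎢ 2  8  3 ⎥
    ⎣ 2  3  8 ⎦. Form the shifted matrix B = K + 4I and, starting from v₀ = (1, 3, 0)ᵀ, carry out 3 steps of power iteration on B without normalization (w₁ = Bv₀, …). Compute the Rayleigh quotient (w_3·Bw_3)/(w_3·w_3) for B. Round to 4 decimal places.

B = K + 4I has rows (10, 2, 2); (2, 12, 3); (2, 3, 12)
w1 = Bv₀ = (16, 38, 11)
w2 = Bw1 = (258, 521, 278)
w3 = Bw2 = (4178, 7602, 5415)
Bw3 = (67814, 115825, 96142)
w3·Bw3 = 1684437472; w3·w3 = 104568313; μ ≈ 1684437472/104568313 = 16.1085

μ ≈ 16.1085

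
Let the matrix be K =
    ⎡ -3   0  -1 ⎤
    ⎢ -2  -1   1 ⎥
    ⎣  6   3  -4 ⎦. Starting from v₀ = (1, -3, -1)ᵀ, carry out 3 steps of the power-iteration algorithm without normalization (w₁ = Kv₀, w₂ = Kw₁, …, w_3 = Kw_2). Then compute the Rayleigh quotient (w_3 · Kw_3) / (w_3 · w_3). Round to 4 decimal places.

w1 = Kv₀ = (-2, 0, 1)
w2 = Kw1 = (5, 5, -16)
w3 = Kw2 = (1, -31, 109)
Kw3 = (-112, 138, -523)
w3·Kw3 = 1·(-112) + (-31)·138 + 109·(-523) = -61397; w3·w3 = 1·1 + (-31)·(-31) + 109·109 = 12843
λ ≈ -61397/12843 = -4.7806

-4.7806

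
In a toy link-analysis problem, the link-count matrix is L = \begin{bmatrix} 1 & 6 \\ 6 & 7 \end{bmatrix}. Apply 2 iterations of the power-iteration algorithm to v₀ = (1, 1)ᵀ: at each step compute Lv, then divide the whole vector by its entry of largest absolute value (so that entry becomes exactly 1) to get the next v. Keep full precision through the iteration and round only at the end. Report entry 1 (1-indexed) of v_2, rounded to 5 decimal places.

0.63910

Lv0 = (7.000000, 13.000000); divide by 13.000000 → v1 = (0.538462, 1.000000)
Lv1 = (6.538462, 10.230769); divide by 10.230769 → v2 = (0.639098, 1.000000)
Requested entry of v2: 85/133 = 0.63910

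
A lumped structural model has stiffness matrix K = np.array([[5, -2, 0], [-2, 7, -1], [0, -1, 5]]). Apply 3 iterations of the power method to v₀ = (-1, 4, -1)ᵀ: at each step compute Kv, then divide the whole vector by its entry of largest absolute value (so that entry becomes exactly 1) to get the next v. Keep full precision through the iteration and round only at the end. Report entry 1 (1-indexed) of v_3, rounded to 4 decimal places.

-0.5439

Kv0 = (-13.00000, 31.00000, -9.00000); divide by 31.00000 → v1 = (-0.41935, 1.00000, -0.29032)
Kv1 = (-4.09677, 8.12903, -2.45161); divide by 8.12903 → v2 = (-0.50397, 1.00000, -0.30159)
Kv2 = (-4.51984, 8.30952, -2.50794); divide by 8.30952 → v3 = (-0.54394, 1.00000, -0.30181)
Requested entry of v3: -1139/2094 = -0.5439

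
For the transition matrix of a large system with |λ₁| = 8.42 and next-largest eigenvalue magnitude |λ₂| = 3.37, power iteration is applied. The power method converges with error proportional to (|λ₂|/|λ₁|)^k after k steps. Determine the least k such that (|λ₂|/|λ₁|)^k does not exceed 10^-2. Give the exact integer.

|λ₂/λ₁| = 3.37/8.42 = 0.40024
Need k ≥ ln(10^-2) / ln(0.40024) = -4.6052 / -0.9157 ≈ 5.029
Smallest integer k satisfying the bound: 6

6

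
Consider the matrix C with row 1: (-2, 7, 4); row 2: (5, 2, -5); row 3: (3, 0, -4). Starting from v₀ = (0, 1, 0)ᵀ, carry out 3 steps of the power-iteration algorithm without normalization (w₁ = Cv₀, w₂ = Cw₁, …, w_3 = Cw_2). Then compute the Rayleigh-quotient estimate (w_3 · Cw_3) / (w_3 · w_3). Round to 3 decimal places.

w1 = Cv₀ = (7, 2, 0)
w2 = Cw1 = (0, 39, 21)
w3 = Cw2 = (357, -27, -84)
Cw3 = (-1239, 2151, 1407)
w3·Cw3 = 357·(-1239) + (-27)·2151 + (-84)·1407 = -618588; w3·w3 = 357·357 + (-27)·(-27) + (-84)·(-84) = 135234
λ ≈ -618588/135234 = -4.574

λ ≈ -4.574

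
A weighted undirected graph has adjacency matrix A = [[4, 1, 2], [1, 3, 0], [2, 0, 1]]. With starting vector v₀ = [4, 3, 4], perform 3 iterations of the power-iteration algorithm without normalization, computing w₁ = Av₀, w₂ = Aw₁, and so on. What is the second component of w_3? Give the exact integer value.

343

w1 = Av₀ = (4·4 + 1·3 + 2·4; 1·4 + 3·3 + 0·4; 2·4 + 0·3 + 1·4) = (27, 13, 12)
w2 = Aw1 = (4·27 + 1·13 + 2·12; 1·27 + 3·13 + 0·12; 2·27 + 0·13 + 1·12) = (145, 66, 66)
w3 = Aw2 = (778, 343, 356)
The requested component of w3 is 343.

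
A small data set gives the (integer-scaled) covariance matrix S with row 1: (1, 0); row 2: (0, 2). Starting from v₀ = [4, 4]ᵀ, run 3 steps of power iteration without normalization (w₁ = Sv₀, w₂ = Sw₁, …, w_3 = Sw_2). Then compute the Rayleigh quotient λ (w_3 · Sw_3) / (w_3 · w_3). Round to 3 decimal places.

λ ≈ 1.985

w1 = Sv₀ = (1·4 + 0·4; 0·4 + 2·4) = (4, 8)
w2 = Sw1 = (1·4 + 0·8; 0·4 + 2·8) = (4, 16)
w3 = Sw2 = (4, 32)
Sw3 = (4, 64)
w3·Sw3 = 4·4 + 32·64 = 2064; w3·w3 = 4·4 + 32·32 = 1040
λ ≈ 2064/1040 = 1.985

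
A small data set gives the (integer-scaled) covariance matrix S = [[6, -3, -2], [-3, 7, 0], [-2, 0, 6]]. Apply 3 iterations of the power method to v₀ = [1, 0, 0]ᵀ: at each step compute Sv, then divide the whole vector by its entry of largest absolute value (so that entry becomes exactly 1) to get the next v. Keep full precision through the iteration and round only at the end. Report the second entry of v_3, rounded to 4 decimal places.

Sv0 = (6.00000, -3.00000, -2.00000); divide by 6.00000 → v1 = (1.00000, -0.50000, -0.33333)
Sv1 = (8.16667, -6.50000, -4.00000); divide by 8.16667 → v2 = (1.00000, -0.79592, -0.48980)
Sv2 = (9.36735, -8.57143, -4.93878); divide by 9.36735 → v3 = (1.00000, -0.91503, -0.52723)
Requested entry of v3: -420/459 = -0.9150

-0.9150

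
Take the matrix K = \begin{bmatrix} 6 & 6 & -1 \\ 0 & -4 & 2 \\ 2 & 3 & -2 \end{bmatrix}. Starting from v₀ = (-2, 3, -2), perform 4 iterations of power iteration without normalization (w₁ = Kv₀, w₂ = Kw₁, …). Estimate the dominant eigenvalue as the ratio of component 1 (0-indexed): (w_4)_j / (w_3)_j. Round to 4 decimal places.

λ ≈ -5.0841

w1 = Kv₀ = (8, -16, 9)
w2 = Kw1 = (-57, 82, -50)
w3 = Kw2 = (200, -428, 232)
w4 = Kw3 = (-1600, 2176, -1348)
Ratio at component: 2176 / -428 = -5.0841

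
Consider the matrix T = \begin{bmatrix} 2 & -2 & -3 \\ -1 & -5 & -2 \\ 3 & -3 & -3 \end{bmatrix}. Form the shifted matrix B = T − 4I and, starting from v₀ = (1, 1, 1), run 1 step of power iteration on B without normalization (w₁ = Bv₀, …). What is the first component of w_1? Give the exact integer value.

B = T − 4I has rows (-2, -2, -3); (-1, -9, -2); (3, -3, -7)
w1 = Bv₀ = (-7, -12, -7)
Requested component of w1: -7

-7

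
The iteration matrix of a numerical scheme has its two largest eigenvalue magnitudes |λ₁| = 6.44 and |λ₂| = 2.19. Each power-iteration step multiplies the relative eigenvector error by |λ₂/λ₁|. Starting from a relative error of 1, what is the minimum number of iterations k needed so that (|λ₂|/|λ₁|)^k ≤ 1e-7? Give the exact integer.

|λ₂/λ₁| = 2.19/6.44 = 0.34006
Need k ≥ ln(1e-7) / ln(0.34006) = -16.1181 / -1.0786 ≈ 14.943
Smallest integer k satisfying the bound: 15

15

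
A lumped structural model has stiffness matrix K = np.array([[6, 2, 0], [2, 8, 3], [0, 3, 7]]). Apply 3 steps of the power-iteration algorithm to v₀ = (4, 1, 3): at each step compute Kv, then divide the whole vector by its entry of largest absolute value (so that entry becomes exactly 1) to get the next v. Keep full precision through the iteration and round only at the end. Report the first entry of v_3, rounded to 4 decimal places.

0.5047

Kv0 = (26.00000, 25.00000, 24.00000); divide by 26.00000 → v1 = (1.00000, 0.96154, 0.92308)
Kv1 = (7.92308, 12.46154, 9.34615); divide by 12.46154 → v2 = (0.63580, 1.00000, 0.75000)
Kv2 = (5.81481, 11.52160, 8.25000); divide by 11.52160 → v3 = (0.50469, 1.00000, 0.71605)
Requested entry of v3: 1884/3733 = 0.5047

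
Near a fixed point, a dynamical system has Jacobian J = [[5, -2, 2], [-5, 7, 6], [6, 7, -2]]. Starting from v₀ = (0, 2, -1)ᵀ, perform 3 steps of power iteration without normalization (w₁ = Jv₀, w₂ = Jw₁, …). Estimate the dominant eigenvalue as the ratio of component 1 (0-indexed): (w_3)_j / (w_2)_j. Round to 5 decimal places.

w1 = Jv₀ = (5·0 + (-2)·2 + 2·(-1); (-5)·0 + 7·2 + 6·(-1); 6·0 + 7·2 + (-2)·(-1)) = (-6, 8, 16)
w2 = Jw1 = (5·(-6) + (-2)·8 + 2·16; (-5)·(-6) + 7·8 + 6·16; 6·(-6) + 7·8 + (-2)·16) = (-14, 182, -12)
w3 = Jw2 = (-458, 1272, 1214)
Ratio at component: 1272 / 182 = 6.98901

λ ≈ 6.98901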